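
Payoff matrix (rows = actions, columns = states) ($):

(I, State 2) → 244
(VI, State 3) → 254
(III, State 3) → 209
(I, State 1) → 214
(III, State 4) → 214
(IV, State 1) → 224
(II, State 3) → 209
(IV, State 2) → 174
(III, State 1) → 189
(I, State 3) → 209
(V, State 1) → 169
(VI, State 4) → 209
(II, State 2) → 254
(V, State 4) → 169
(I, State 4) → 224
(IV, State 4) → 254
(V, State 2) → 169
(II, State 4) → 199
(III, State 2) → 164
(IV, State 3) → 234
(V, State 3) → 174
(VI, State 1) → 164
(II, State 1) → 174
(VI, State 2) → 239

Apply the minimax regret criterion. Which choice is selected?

I

Column bests: State 1=224, State 2=254, State 3=254, State 4=254.
I regrets: 10, 10, 45, 30 → max 45
II regrets: 50, 0, 45, 55 → max 55
III regrets: 35, 90, 45, 40 → max 90
IV regrets: 0, 80, 20, 0 → max 80
V regrets: 55, 85, 80, 85 → max 85
VI regrets: 60, 15, 0, 45 → max 60
Smallest max regret = 45 → I.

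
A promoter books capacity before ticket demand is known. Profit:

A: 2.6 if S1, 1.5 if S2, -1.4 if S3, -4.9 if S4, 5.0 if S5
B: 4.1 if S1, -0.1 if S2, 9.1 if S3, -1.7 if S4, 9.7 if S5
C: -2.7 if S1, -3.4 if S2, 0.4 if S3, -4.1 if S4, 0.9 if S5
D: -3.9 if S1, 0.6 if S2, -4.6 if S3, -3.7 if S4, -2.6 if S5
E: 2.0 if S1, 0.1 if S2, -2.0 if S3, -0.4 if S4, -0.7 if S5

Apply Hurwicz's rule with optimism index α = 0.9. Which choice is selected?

A: 0.9·5.0 + 0.1·(-4.9) = 4.01
B: 0.9·9.7 + 0.1·(-1.7) = 8.56
C: 0.9·0.9 + 0.1·(-4.1) = 0.4
D: 0.9·0.6 + 0.1·(-4.6) = 0.08
E: 0.9·2.0 + 0.1·(-2.0) = 1.6
Highest Hurwicz score = 8.56 → B.

B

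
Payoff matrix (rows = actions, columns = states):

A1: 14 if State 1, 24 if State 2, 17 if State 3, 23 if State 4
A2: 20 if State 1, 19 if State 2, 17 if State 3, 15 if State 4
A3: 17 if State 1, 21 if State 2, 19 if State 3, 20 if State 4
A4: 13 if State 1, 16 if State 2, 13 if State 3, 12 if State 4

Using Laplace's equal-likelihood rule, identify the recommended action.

Row averages: A1=19.5, A2=17.75, A3=19.25, A4=13.5
Highest average = 19.5 → A1.

A1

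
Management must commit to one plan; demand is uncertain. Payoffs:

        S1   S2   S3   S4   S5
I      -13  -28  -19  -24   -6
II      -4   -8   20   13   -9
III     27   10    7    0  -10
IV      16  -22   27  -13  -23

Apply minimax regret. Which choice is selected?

III

Column bests: S1=27, S2=10, S3=27, S4=13, S5=-6.
I regrets: 40, 38, 46, 37, 0 → max 46
II regrets: 31, 18, 7, 0, 3 → max 31
III regrets: 0, 0, 20, 13, 4 → max 20
IV regrets: 11, 32, 0, 26, 17 → max 32
Smallest max regret = 20 → III.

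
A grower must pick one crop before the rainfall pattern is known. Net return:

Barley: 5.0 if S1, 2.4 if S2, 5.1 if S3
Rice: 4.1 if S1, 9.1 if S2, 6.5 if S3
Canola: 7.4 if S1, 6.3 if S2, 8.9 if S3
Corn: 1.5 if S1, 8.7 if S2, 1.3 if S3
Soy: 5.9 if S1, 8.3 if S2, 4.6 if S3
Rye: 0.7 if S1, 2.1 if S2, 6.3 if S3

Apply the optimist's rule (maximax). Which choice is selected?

Row maxima: Barley=5.1, Rice=9.1, Canola=8.9, Corn=8.7, Soy=8.3, Rye=6.3
Best best-case = 9.1 → Rice.

Rice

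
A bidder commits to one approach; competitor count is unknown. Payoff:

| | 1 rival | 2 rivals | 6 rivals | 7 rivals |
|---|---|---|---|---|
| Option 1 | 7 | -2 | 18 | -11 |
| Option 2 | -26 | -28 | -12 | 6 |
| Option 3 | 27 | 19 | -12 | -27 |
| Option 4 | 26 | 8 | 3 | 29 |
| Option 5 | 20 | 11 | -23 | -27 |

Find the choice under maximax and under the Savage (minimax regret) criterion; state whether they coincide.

Row maxima: Option 1=18, Option 2=6, Option 3=27, Option 4=29, Option 5=20
Best best-case = 29 → Option 4.
Column bests: 1 rival=27, 2 rivals=19, 6 rivals=18, 7 rivals=29.
Option 1 regrets: 20, 21, 0, 40 → max 40
Option 2 regrets: 53, 47, 30, 23 → max 53
Option 3 regrets: 0, 0, 30, 56 → max 56
Option 4 regrets: 1, 11, 15, 0 → max 15
Option 5 regrets: 7, 8, 41, 56 → max 56
Smallest max regret = 15 → Option 4.

maximax → Option 4; minimax regret → Option 4 (agree)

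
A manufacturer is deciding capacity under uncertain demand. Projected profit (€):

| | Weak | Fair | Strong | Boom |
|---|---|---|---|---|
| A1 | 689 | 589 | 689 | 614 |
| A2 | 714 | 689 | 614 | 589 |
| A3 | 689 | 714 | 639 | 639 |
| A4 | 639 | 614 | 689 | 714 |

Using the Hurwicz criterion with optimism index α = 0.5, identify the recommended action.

A1: 0.5·689 + 0.5·589 = 639
A2: 0.5·714 + 0.5·589 = 651.5
A3: 0.5·714 + 0.5·639 = 676.5
A4: 0.5·714 + 0.5·614 = 664
Highest Hurwicz score = 676.5 → A3.

A3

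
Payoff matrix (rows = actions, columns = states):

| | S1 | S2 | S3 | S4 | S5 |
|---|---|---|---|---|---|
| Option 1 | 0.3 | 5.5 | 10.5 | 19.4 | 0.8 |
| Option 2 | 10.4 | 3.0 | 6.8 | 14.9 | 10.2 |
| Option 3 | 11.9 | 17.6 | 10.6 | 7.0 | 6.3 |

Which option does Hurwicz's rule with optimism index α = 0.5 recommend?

Option 1: 0.5·19.4 + 0.5·0.3 = 9.85
Option 2: 0.5·14.9 + 0.5·3.0 = 8.95
Option 3: 0.5·17.6 + 0.5·6.3 = 11.95
Highest Hurwicz score = 11.95 → Option 3.

Option 3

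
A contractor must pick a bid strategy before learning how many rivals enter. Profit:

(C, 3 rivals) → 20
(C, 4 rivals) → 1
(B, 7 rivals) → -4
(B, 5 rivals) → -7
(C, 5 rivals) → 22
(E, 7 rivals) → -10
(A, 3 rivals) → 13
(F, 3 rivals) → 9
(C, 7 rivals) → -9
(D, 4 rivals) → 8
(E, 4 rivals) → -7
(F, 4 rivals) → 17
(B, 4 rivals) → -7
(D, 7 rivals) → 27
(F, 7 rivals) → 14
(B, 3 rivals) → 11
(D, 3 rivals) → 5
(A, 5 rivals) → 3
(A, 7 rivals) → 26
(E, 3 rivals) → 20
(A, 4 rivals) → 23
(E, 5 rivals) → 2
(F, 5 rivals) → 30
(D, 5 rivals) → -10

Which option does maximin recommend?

Row minima: A=3, B=-7, C=-9, D=-10, E=-10, F=9
Best worst-case = 9 → F.

F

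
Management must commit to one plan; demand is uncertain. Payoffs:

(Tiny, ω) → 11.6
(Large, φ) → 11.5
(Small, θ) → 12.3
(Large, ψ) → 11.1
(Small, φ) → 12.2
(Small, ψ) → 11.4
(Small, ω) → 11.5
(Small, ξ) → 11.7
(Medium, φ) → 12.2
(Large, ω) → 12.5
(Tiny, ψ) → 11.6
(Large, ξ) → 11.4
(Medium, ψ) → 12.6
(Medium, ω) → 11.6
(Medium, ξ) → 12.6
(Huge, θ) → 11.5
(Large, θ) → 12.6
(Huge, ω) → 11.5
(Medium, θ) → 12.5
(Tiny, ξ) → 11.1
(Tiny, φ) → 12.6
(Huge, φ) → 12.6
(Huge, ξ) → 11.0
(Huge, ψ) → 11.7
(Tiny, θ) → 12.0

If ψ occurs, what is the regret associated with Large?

Best payoff under ψ is 12.6.
Regret = 12.6 − 11.1 = 1.5.

1.5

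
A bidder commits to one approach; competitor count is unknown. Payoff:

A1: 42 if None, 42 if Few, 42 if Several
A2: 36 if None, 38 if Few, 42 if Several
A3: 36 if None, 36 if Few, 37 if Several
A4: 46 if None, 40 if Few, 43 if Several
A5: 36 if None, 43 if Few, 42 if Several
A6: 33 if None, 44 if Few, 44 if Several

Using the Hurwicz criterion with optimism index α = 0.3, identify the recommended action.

A1: 0.3·42 + 0.7·42 = 42
A2: 0.3·42 + 0.7·36 = 37.8
A3: 0.3·37 + 0.7·36 = 36.3
A4: 0.3·46 + 0.7·40 = 41.8
A5: 0.3·43 + 0.7·36 = 38.1
A6: 0.3·44 + 0.7·33 = 36.3
Highest Hurwicz score = 42 → A1.

A1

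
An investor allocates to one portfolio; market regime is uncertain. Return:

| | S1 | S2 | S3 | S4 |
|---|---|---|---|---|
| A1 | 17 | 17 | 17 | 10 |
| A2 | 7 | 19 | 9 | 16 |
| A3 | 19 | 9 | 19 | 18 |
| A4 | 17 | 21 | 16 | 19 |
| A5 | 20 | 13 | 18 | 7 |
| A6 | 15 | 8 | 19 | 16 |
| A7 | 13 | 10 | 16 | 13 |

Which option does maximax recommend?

A4

Row maxima: A1=17, A2=19, A3=19, A4=21, A5=20, A6=19, A7=16
Best best-case = 21 → A4.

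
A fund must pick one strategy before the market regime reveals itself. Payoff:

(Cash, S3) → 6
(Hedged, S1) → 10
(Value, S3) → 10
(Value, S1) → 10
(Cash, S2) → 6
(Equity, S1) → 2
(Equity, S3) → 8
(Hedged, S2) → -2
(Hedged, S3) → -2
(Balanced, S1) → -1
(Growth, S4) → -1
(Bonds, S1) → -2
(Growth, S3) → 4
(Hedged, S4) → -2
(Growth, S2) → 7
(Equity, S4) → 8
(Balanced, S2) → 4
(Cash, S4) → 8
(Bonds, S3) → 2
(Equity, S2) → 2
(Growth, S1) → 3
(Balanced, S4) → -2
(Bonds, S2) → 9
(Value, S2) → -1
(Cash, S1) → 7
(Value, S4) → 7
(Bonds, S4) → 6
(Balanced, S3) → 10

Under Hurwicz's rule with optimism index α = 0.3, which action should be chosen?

Cash

Bonds: 0.3·9 + 0.7·(-2) = 1.3
Cash: 0.3·8 + 0.7·6 = 6.6
Hedged: 0.3·10 + 0.7·(-2) = 1.6
Balanced: 0.3·10 + 0.7·(-2) = 1.6
Equity: 0.3·8 + 0.7·2 = 3.8
Value: 0.3·10 + 0.7·(-1) = 2.3
Growth: 0.3·7 + 0.7·(-1) = 1.4
Highest Hurwicz score = 6.6 → Cash.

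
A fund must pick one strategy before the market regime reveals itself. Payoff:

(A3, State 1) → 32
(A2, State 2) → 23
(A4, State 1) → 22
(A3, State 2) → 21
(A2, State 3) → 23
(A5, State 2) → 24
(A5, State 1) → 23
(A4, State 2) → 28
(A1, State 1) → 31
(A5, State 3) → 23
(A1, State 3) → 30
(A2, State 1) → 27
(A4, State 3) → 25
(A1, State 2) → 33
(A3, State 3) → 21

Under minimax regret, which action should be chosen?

A1

Column bests: State 1=32, State 2=33, State 3=30.
A1 regrets: 1, 0, 0 → max 1
A2 regrets: 5, 10, 7 → max 10
A3 regrets: 0, 12, 9 → max 12
A4 regrets: 10, 5, 5 → max 10
A5 regrets: 9, 9, 7 → max 9
Smallest max regret = 1 → A1.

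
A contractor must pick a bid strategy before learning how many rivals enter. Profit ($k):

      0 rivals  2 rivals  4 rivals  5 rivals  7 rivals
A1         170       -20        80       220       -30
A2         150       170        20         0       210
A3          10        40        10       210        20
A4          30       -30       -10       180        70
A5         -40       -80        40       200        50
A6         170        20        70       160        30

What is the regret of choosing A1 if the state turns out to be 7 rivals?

240

Best payoff under 7 rivals is 210.
Regret = 210 − (-30) = 240.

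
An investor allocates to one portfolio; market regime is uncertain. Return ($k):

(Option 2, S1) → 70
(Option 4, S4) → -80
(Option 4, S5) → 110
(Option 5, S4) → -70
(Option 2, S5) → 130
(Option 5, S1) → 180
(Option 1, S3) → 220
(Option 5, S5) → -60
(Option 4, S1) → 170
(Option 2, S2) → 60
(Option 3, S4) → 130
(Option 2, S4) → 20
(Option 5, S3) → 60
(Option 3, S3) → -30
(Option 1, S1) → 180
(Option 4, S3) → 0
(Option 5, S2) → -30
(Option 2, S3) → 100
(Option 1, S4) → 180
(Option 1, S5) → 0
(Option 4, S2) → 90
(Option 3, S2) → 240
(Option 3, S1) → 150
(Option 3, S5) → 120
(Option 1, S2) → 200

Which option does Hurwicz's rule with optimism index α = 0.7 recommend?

Option 1: 0.7·220 + 0.3·0 = 154
Option 2: 0.7·130 + 0.3·20 = 97
Option 3: 0.7·240 + 0.3·(-30) = 159
Option 4: 0.7·170 + 0.3·(-80) = 95
Option 5: 0.7·180 + 0.3·(-70) = 105
Highest Hurwicz score = 159 → Option 3.

Option 3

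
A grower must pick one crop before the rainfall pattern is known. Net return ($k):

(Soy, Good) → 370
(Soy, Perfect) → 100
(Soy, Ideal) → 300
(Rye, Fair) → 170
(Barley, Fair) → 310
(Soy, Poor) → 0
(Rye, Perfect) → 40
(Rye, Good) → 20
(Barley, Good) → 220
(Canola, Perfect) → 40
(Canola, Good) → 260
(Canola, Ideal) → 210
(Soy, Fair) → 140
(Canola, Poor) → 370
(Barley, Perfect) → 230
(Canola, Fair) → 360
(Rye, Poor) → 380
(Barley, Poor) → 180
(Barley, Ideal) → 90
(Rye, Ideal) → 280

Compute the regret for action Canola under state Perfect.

Best payoff under Perfect is 230.
Regret = 230 − 40 = 190.

190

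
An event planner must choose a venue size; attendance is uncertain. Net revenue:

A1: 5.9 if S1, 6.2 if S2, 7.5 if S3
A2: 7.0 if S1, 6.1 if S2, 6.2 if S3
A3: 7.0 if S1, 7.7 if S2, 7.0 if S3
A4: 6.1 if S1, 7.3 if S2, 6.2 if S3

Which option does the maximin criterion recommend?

Row minima: A1=5.9, A2=6.1, A3=7.0, A4=6.1
Best worst-case = 7.0 → A3.

A3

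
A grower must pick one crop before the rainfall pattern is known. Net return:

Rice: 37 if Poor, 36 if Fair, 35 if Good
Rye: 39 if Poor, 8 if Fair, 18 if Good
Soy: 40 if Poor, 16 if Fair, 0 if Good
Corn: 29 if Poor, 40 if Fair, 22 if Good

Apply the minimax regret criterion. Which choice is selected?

Column bests: Poor=40, Fair=40, Good=35.
Rice regrets: 3, 4, 0 → max 4
Rye regrets: 1, 32, 17 → max 32
Soy regrets: 0, 24, 35 → max 35
Corn regrets: 11, 0, 13 → max 13
Smallest max regret = 4 → Rice.

Rice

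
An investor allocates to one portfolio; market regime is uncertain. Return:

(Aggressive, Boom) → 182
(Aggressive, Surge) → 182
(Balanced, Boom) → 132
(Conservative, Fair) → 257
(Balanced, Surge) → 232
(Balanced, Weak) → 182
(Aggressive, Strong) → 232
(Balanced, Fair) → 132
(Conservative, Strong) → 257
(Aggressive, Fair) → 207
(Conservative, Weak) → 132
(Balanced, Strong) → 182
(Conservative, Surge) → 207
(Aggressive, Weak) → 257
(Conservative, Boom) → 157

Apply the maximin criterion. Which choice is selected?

Row minima: Conservative=132, Balanced=132, Aggressive=182
Best worst-case = 182 → Aggressive.

Aggressive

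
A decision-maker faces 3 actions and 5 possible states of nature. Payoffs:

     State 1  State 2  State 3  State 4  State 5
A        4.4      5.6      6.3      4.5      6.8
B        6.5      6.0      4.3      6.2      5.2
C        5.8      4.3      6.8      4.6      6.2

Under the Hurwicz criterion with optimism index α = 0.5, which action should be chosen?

A: 0.5·6.8 + 0.5·4.4 = 5.6
B: 0.5·6.5 + 0.5·4.3 = 5.4
C: 0.5·6.8 + 0.5·4.3 = 5.55
Highest Hurwicz score = 5.6 → A.

A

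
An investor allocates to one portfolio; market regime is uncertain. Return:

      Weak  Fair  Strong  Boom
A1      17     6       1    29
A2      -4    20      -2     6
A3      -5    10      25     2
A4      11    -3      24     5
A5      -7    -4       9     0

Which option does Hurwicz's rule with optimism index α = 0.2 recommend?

A1

A1: 0.2·29 + 0.8·1 = 6.6
A2: 0.2·20 + 0.8·(-4) = 0.8
A3: 0.2·25 + 0.8·(-5) = 1
A4: 0.2·24 + 0.8·(-3) = 2.4
A5: 0.2·9 + 0.8·(-7) = -3.8
Highest Hurwicz score = 6.6 → A1.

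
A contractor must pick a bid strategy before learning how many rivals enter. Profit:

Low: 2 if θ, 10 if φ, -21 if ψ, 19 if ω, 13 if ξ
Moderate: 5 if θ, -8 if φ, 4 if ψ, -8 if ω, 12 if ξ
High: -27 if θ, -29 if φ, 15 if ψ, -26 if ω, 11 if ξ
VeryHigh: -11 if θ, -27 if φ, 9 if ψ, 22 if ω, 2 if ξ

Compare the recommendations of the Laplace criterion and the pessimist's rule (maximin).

laplace → Low; maximin → Moderate (disagree)

Row averages: Low=4.6, Moderate=1, High=-11.2, VeryHigh=-1
Highest average = 4.6 → Low.
Row minima: Low=-21, Moderate=-8, High=-29, VeryHigh=-27
Best worst-case = -8 → Moderate.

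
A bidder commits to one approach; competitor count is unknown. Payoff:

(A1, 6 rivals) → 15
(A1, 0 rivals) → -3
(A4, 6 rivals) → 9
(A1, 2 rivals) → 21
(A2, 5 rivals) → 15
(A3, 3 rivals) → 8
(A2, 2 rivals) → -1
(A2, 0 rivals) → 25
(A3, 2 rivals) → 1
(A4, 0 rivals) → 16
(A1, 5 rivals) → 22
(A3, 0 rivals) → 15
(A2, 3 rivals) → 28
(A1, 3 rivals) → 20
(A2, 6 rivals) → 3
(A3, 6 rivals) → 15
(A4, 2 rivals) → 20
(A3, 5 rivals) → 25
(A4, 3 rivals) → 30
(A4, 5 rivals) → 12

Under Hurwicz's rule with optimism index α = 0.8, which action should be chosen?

A4

A1: 0.8·22 + 0.2·(-3) = 17
A2: 0.8·28 + 0.2·(-1) = 22.2
A3: 0.8·25 + 0.2·1 = 20.2
A4: 0.8·30 + 0.2·9 = 25.8
Highest Hurwicz score = 25.8 → A4.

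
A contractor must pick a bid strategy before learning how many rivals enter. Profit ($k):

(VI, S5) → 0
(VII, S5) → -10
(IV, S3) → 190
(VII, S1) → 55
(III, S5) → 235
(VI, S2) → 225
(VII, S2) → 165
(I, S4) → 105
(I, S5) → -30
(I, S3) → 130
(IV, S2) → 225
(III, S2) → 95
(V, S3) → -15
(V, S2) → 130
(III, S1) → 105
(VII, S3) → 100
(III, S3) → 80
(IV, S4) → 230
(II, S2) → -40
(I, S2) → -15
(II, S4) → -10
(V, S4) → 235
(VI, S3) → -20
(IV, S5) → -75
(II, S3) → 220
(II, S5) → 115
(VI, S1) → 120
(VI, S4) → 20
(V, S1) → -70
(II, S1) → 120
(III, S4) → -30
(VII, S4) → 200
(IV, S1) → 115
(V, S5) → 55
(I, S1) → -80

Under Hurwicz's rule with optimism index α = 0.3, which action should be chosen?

VI

I: 0.3·130 + 0.7·(-80) = -17
II: 0.3·220 + 0.7·(-40) = 38
III: 0.3·235 + 0.7·(-30) = 49.5
IV: 0.3·230 + 0.7·(-75) = 16.5
V: 0.3·235 + 0.7·(-70) = 21.5
VI: 0.3·225 + 0.7·(-20) = 53.5
VII: 0.3·200 + 0.7·(-10) = 53
Highest Hurwicz score = 53.5 → VI.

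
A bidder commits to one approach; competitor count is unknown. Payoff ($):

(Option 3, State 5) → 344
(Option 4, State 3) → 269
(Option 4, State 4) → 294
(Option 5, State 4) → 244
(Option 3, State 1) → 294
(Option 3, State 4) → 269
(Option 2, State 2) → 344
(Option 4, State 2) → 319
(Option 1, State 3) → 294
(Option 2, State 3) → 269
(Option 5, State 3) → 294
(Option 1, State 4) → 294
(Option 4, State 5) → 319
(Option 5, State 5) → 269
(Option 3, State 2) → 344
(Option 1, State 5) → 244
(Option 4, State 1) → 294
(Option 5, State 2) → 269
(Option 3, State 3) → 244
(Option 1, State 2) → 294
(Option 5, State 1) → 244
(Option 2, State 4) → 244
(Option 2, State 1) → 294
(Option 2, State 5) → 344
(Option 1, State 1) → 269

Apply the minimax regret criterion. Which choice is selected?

Column bests: State 1=294, State 2=344, State 3=294, State 4=294, State 5=344.
Option 1 regrets: 25, 50, 0, 0, 100 → max 100
Option 2 regrets: 0, 0, 25, 50, 0 → max 50
Option 3 regrets: 0, 0, 50, 25, 0 → max 50
Option 4 regrets: 0, 25, 25, 0, 25 → max 25
Option 5 regrets: 50, 75, 0, 50, 75 → max 75
Smallest max regret = 25 → Option 4.

Option 4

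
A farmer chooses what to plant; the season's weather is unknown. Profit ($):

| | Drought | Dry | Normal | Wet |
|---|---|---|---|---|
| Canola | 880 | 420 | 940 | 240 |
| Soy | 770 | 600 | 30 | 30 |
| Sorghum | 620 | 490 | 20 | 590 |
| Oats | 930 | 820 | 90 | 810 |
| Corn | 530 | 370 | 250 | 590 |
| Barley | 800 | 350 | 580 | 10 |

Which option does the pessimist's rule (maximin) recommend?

Row minima: Canola=240, Soy=30, Sorghum=20, Oats=90, Corn=250, Barley=10
Best worst-case = 250 → Corn.

Corn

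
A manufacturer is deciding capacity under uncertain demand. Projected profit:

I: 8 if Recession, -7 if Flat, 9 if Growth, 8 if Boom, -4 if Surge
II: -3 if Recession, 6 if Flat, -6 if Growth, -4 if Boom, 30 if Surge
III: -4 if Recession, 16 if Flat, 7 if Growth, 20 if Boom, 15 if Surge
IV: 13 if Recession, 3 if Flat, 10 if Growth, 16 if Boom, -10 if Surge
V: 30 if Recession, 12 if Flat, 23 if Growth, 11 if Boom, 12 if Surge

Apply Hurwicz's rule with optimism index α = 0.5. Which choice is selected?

V

I: 0.5·9 + 0.5·(-7) = 1
II: 0.5·30 + 0.5·(-6) = 12
III: 0.5·20 + 0.5·(-4) = 8
IV: 0.5·16 + 0.5·(-10) = 3
V: 0.5·30 + 0.5·11 = 20.5
Highest Hurwicz score = 20.5 → V.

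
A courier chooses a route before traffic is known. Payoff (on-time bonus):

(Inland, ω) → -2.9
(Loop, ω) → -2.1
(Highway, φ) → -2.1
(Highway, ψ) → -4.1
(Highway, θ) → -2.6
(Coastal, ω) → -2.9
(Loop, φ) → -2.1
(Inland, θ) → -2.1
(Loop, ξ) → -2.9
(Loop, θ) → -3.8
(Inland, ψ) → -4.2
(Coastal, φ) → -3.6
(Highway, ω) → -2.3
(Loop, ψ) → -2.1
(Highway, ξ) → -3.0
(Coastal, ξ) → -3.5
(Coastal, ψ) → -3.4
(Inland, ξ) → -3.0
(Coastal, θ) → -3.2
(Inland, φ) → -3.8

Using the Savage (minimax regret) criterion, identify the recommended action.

Column bests: θ=-2.1, φ=-2.1, ψ=-2.1, ω=-2.1, ξ=-2.9.
Loop regrets: 1.7, 0.0, 0.0, 0.0, 0.0 → max 1.7
Highway regrets: 0.5, 0.0, 2.0, 0.2, 0.1 → max 2.0
Coastal regrets: 1.1, 1.5, 1.3, 0.8, 0.6 → max 1.5
Inland regrets: 0.0, 1.7, 2.1, 0.8, 0.1 → max 2.1
Smallest max regret = 1.5 → Coastal.

Coastal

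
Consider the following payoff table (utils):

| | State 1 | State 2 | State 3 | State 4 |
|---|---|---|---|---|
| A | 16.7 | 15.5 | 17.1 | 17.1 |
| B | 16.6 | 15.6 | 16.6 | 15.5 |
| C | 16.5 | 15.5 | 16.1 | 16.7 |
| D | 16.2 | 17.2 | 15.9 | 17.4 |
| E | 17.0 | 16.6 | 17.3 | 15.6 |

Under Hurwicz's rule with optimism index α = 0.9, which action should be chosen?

A: 0.9·17.1 + 0.1·15.5 = 16.94
B: 0.9·16.6 + 0.1·15.5 = 16.49
C: 0.9·16.7 + 0.1·15.5 = 16.58
D: 0.9·17.4 + 0.1·15.9 = 17.25
E: 0.9·17.3 + 0.1·15.6 = 17.13
Highest Hurwicz score = 17.25 → D.

D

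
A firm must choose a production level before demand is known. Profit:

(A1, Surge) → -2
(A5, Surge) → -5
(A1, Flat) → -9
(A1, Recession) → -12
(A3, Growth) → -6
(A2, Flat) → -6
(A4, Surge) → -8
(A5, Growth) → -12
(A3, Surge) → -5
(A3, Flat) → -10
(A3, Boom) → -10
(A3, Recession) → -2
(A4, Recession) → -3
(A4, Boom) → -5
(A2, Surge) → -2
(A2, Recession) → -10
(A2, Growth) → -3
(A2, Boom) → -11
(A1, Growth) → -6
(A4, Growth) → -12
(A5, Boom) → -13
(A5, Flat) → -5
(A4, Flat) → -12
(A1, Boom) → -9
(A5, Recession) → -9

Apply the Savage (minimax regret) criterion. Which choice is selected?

Column bests: Recession=-2, Flat=-5, Growth=-3, Boom=-5, Surge=-2.
A1 regrets: 10, 4, 3, 4, 0 → max 10
A2 regrets: 8, 1, 0, 6, 0 → max 8
A3 regrets: 0, 5, 3, 5, 3 → max 5
A4 regrets: 1, 7, 9, 0, 6 → max 9
A5 regrets: 7, 0, 9, 8, 3 → max 9
Smallest max regret = 5 → A3.

A3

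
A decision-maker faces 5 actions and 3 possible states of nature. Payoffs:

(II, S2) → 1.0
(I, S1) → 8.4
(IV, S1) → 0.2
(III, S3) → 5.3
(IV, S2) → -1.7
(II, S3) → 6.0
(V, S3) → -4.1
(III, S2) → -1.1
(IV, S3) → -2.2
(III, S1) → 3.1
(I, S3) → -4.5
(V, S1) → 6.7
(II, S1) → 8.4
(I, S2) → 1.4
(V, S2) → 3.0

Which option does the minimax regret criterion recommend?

Column bests: S1=8.4, S2=3.0, S3=6.0.
I regrets: 0.0, 1.6, 10.5 → max 10.5
II regrets: 0.0, 2.0, 0.0 → max 2.0
III regrets: 5.3, 4.1, 0.7 → max 5.3
IV regrets: 8.2, 4.7, 8.2 → max 8.2
V regrets: 1.7, 0.0, 10.1 → max 10.1
Smallest max regret = 2.0 → II.

II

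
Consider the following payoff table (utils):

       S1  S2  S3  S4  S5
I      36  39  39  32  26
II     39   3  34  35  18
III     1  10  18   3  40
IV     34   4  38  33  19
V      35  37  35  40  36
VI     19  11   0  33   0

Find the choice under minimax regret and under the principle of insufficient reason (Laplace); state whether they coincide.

Column bests: S1=39, S2=39, S3=39, S4=40, S5=40.
I regrets: 3, 0, 0, 8, 14 → max 14
II regrets: 0, 36, 5, 5, 22 → max 36
III regrets: 38, 29, 21, 37, 0 → max 38
IV regrets: 5, 35, 1, 7, 21 → max 35
V regrets: 4, 2, 4, 0, 4 → max 4
VI regrets: 20, 28, 39, 7, 40 → max 40
Smallest max regret = 4 → V.
Row averages: I=34.4, II=25.8, III=14.4, IV=25.6, V=36.6, VI=12.6
Highest average = 36.6 → V.

minimax regret → V; laplace → V (agree)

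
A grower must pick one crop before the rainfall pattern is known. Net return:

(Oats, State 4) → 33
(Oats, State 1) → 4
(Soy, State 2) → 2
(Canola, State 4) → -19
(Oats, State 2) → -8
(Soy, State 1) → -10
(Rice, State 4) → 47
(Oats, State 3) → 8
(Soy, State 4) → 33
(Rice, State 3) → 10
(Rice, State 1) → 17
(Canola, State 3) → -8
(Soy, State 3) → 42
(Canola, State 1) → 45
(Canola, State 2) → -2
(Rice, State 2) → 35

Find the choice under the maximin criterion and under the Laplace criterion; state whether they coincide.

Row minima: Canola=-19, Rice=10, Soy=-10, Oats=-8
Best worst-case = 10 → Rice.
Row averages: Canola=4, Rice=27.25, Soy=16.75, Oats=9.25
Highest average = 27.25 → Rice.

maximin → Rice; laplace → Rice (agree)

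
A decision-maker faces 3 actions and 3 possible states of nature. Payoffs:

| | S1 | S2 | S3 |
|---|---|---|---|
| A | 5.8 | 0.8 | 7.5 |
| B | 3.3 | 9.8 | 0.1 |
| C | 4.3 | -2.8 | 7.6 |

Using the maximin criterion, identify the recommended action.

Row minima: A=0.8, B=0.1, C=-2.8
Best worst-case = 0.8 → A.

A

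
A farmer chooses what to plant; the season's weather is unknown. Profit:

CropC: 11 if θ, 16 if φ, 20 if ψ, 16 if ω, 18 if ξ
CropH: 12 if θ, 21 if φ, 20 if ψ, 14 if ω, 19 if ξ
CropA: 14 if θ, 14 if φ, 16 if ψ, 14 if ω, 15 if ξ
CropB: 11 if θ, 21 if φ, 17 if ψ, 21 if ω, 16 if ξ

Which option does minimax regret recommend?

CropB

Column bests: θ=14, φ=21, ψ=20, ω=21, ξ=19.
CropC regrets: 3, 5, 0, 5, 1 → max 5
CropH regrets: 2, 0, 0, 7, 0 → max 7
CropA regrets: 0, 7, 4, 7, 4 → max 7
CropB regrets: 3, 0, 3, 0, 3 → max 3
Smallest max regret = 3 → CropB.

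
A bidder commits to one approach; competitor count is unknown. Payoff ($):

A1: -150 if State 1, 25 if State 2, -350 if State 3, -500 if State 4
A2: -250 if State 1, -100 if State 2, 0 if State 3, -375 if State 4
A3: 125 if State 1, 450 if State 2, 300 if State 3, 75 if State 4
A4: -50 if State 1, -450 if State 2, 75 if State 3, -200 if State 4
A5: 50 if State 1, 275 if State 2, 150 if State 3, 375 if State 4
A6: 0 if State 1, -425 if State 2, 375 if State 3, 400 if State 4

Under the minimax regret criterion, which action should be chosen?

Column bests: State 1=125, State 2=450, State 3=375, State 4=400.
A1 regrets: 275, 425, 725, 900 → max 900
A2 regrets: 375, 550, 375, 775 → max 775
A3 regrets: 0, 0, 75, 325 → max 325
A4 regrets: 175, 900, 300, 600 → max 900
A5 regrets: 75, 175, 225, 25 → max 225
A6 regrets: 125, 875, 0, 0 → max 875
Smallest max regret = 225 → A5.

A5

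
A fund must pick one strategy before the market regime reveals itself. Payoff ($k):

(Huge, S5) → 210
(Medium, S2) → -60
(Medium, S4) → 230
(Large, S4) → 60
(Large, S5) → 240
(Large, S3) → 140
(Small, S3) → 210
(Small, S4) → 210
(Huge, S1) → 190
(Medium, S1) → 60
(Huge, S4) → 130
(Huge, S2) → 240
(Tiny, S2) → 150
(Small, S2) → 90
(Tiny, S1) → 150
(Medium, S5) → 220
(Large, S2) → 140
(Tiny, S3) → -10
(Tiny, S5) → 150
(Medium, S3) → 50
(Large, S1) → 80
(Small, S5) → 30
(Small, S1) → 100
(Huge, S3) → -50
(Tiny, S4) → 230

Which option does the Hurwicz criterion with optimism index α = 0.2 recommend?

Large

Tiny: 0.2·230 + 0.8·(-10) = 38
Small: 0.2·210 + 0.8·30 = 66
Medium: 0.2·230 + 0.8·(-60) = -2
Large: 0.2·240 + 0.8·60 = 96
Huge: 0.2·240 + 0.8·(-50) = 8
Highest Hurwicz score = 96 → Large.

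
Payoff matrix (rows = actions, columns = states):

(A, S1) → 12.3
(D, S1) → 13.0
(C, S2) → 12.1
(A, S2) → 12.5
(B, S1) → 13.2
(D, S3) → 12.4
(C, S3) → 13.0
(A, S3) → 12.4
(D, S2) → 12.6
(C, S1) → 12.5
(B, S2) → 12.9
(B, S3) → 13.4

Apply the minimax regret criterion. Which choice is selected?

B

Column bests: S1=13.2, S2=12.9, S3=13.4.
A regrets: 0.9, 0.4, 1.0 → max 1.0
B regrets: 0.0, 0.0, 0.0 → max 0.0
C regrets: 0.7, 0.8, 0.4 → max 0.8
D regrets: 0.2, 0.3, 1.0 → max 1.0
Smallest max regret = 0.0 → B.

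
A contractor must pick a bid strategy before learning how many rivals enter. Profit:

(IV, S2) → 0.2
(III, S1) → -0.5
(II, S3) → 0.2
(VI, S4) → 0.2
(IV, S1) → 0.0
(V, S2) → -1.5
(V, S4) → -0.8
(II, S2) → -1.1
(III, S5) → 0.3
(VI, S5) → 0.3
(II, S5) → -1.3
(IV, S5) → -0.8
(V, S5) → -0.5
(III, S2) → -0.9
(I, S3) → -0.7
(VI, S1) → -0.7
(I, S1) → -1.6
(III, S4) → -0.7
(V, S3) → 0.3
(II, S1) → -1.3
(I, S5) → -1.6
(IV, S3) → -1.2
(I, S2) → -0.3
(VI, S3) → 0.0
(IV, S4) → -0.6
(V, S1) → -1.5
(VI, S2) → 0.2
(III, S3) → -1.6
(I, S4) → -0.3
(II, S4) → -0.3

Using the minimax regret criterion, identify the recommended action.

Column bests: S1=0.0, S2=0.2, S3=0.3, S4=0.2, S5=0.3.
I regrets: 1.6, 0.5, 1.0, 0.5, 1.9 → max 1.9
II regrets: 1.3, 1.3, 0.1, 0.5, 1.6 → max 1.6
III regrets: 0.5, 1.1, 1.9, 0.9, 0.0 → max 1.9
IV regrets: 0.0, 0.0, 1.5, 0.8, 1.1 → max 1.5
V regrets: 1.5, 1.7, 0.0, 1.0, 0.8 → max 1.7
VI regrets: 0.7, 0.0, 0.3, 0.0, 0.0 → max 0.7
Smallest max regret = 0.7 → VI.

VI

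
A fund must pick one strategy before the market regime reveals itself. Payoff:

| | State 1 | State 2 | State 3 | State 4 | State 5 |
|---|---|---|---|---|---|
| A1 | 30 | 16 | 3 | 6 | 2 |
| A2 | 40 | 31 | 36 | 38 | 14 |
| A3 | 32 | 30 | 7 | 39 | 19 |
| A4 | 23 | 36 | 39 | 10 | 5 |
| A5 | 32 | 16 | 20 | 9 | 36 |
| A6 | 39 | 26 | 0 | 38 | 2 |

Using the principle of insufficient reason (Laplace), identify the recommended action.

A2

Row averages: A1=11.4, A2=31.8, A3=25.4, A4=22.6, A5=22.6, A6=21
Highest average = 31.8 → A2.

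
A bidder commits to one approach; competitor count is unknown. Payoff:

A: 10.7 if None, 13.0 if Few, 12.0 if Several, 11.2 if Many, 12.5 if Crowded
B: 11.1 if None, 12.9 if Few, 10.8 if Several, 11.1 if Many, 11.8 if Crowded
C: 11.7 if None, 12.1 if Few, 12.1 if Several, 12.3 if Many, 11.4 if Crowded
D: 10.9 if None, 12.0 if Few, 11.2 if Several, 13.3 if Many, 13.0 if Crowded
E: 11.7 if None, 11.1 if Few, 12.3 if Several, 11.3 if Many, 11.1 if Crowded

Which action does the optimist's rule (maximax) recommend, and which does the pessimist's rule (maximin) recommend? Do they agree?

Row maxima: A=13.0, B=12.9, C=12.3, D=13.3, E=12.3
Best best-case = 13.3 → D.
Row minima: A=10.7, B=10.8, C=11.4, D=10.9, E=11.1
Best worst-case = 11.4 → C.

maximax → D; maximin → C (disagree)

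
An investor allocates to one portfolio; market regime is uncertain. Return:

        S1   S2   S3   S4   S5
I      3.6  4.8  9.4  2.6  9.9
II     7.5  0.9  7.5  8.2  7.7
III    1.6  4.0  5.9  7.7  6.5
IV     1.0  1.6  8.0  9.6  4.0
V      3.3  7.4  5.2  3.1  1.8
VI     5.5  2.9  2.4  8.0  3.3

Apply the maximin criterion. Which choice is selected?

I

Row minima: I=2.6, II=0.9, III=1.6, IV=1.0, V=1.8, VI=2.4
Best worst-case = 2.6 → I.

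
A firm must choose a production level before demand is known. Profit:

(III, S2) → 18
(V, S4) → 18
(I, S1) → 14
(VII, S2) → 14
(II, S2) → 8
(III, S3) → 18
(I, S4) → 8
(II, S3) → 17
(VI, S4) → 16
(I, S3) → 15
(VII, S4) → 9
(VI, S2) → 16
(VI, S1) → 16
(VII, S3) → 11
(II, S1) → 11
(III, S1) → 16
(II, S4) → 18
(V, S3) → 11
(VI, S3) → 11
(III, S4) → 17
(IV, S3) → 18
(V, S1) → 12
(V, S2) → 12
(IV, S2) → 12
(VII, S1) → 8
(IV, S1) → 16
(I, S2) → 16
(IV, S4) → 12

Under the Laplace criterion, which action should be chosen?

III

Row averages: I=13.25, II=13.5, III=17.25, IV=14.5, V=13.25, VI=14.75, VII=10.5
Highest average = 17.25 → III.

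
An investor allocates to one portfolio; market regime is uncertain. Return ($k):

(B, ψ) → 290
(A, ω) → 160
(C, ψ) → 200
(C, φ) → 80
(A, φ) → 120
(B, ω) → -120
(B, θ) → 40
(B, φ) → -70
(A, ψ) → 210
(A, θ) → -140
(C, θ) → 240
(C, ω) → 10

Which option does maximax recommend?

Row maxima: A=210, B=290, C=240
Best best-case = 290 → B.

B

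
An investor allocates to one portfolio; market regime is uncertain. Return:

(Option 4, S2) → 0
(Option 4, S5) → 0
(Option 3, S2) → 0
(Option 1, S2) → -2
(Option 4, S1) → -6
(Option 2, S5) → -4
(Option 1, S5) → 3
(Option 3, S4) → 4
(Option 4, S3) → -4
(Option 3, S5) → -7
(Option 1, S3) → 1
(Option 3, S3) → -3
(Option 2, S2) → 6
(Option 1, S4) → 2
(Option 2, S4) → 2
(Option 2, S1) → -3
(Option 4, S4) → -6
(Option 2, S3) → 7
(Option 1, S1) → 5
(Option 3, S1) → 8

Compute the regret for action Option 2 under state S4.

2

Best payoff under S4 is 4.
Regret = 4 − 2 = 2.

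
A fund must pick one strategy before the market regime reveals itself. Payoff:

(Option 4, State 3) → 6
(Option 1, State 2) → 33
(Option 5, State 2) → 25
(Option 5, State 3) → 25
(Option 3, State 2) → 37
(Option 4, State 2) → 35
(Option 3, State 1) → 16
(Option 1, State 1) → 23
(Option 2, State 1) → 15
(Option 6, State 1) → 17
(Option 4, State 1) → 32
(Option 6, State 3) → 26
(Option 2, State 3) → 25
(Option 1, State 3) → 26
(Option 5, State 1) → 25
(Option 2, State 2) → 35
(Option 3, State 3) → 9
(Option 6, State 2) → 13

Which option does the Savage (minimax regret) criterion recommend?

Option 1

Column bests: State 1=32, State 2=37, State 3=26.
Option 1 regrets: 9, 4, 0 → max 9
Option 2 regrets: 17, 2, 1 → max 17
Option 3 regrets: 16, 0, 17 → max 17
Option 4 regrets: 0, 2, 20 → max 20
Option 5 regrets: 7, 12, 1 → max 12
Option 6 regrets: 15, 24, 0 → max 24
Smallest max regret = 9 → Option 1.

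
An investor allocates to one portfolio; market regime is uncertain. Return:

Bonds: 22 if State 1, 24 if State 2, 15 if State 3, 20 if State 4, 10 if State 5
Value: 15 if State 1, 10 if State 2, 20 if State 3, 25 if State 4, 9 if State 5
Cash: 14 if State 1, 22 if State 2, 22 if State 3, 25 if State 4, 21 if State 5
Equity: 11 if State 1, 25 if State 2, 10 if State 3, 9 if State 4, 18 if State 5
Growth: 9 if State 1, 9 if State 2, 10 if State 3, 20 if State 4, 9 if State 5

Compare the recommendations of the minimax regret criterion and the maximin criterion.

Column bests: State 1=22, State 2=25, State 3=22, State 4=25, State 5=21.
Bonds regrets: 0, 1, 7, 5, 11 → max 11
Value regrets: 7, 15, 2, 0, 12 → max 15
Cash regrets: 8, 3, 0, 0, 0 → max 8
Equity regrets: 11, 0, 12, 16, 3 → max 16
Growth regrets: 13, 16, 12, 5, 12 → max 16
Smallest max regret = 8 → Cash.
Row minima: Bonds=10, Value=9, Cash=14, Equity=9, Growth=9
Best worst-case = 14 → Cash.

minimax regret → Cash; maximin → Cash (agree)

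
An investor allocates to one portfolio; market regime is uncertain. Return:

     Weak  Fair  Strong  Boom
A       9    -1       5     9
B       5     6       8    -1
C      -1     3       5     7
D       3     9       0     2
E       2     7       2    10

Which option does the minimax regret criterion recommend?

Column bests: Weak=9, Fair=9, Strong=8, Boom=10.
A regrets: 0, 10, 3, 1 → max 10
B regrets: 4, 3, 0, 11 → max 11
C regrets: 10, 6, 3, 3 → max 10
D regrets: 6, 0, 8, 8 → max 8
E regrets: 7, 2, 6, 0 → max 7
Smallest max regret = 7 → E.

E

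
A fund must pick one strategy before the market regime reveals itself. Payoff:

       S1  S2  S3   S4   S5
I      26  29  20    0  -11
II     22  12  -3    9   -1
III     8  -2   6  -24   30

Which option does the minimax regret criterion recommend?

II

Column bests: S1=26, S2=29, S3=20, S4=9, S5=30.
I regrets: 0, 0, 0, 9, 41 → max 41
II regrets: 4, 17, 23, 0, 31 → max 31
III regrets: 18, 31, 14, 33, 0 → max 33
Smallest max regret = 31 → II.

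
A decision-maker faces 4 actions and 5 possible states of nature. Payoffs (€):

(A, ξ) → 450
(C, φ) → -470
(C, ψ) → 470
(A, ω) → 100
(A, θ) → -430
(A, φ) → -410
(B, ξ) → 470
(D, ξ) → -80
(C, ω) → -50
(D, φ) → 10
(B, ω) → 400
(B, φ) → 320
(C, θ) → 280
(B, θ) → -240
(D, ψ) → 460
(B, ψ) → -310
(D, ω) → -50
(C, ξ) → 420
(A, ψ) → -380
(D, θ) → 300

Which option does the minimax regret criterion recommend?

Column bests: θ=300, φ=320, ψ=470, ω=400, ξ=470.
A regrets: 730, 730, 850, 300, 20 → max 850
B regrets: 540, 0, 780, 0, 0 → max 780
C regrets: 20, 790, 0, 450, 50 → max 790
D regrets: 0, 310, 10, 450, 550 → max 550
Smallest max regret = 550 → D.

D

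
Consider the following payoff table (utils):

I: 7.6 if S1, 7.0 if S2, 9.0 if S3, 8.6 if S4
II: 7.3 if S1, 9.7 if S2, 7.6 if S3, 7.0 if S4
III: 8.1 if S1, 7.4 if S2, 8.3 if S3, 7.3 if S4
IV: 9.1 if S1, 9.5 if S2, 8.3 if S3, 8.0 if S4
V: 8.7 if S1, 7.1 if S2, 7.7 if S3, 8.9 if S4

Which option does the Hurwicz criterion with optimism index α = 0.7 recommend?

IV

I: 0.7·9.0 + 0.3·7.0 = 8.4
II: 0.7·9.7 + 0.3·7.0 = 8.89
III: 0.7·8.3 + 0.3·7.3 = 8
IV: 0.7·9.5 + 0.3·8.0 = 9.05
V: 0.7·8.9 + 0.3·7.1 = 8.36
Highest Hurwicz score = 9.05 → IV.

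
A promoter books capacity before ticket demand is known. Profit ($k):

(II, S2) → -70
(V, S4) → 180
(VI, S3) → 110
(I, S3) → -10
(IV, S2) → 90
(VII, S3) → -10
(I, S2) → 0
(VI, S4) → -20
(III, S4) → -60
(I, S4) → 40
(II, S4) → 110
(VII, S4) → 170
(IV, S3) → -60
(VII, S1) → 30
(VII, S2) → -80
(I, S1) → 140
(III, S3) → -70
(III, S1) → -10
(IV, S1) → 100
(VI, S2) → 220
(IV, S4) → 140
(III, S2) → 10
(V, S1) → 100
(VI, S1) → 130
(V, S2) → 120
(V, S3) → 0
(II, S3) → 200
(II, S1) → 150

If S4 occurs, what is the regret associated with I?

Best payoff under S4 is 180.
Regret = 180 − 40 = 140.

140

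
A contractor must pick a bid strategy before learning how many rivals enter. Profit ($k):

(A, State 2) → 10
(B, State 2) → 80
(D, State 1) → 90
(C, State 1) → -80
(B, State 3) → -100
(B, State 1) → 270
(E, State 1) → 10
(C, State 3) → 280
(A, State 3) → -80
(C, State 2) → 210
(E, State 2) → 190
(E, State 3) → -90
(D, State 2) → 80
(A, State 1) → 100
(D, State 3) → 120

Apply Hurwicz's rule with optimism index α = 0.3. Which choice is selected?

D

A: 0.3·100 + 0.7·(-80) = -26
B: 0.3·270 + 0.7·(-100) = 11
C: 0.3·280 + 0.7·(-80) = 28
D: 0.3·120 + 0.7·80 = 92
E: 0.3·190 + 0.7·(-90) = -6
Highest Hurwicz score = 92 → D.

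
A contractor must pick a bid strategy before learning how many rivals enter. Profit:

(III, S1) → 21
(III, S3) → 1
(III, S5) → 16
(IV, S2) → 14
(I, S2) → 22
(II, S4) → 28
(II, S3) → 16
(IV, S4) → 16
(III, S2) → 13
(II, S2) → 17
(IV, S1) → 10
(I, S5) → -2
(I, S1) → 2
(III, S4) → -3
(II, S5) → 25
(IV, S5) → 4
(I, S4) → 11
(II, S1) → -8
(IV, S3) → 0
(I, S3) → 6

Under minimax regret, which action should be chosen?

IV

Column bests: S1=21, S2=22, S3=16, S4=28, S5=25.
I regrets: 19, 0, 10, 17, 27 → max 27
II regrets: 29, 5, 0, 0, 0 → max 29
III regrets: 0, 9, 15, 31, 9 → max 31
IV regrets: 11, 8, 16, 12, 21 → max 21
Smallest max regret = 21 → IV.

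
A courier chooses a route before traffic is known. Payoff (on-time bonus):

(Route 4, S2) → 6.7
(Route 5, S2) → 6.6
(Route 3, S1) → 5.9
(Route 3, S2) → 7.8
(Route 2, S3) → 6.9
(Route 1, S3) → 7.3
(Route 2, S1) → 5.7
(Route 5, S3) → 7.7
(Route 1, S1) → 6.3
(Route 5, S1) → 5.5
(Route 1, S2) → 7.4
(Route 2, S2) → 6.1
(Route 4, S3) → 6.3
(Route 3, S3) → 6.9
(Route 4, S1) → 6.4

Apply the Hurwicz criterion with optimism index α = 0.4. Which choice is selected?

Route 1

Route 1: 0.4·7.4 + 0.6·6.3 = 6.74
Route 2: 0.4·6.9 + 0.6·5.7 = 6.18
Route 3: 0.4·7.8 + 0.6·5.9 = 6.66
Route 4: 0.4·6.7 + 0.6·6.3 = 6.46
Route 5: 0.4·7.7 + 0.6·5.5 = 6.38
Highest Hurwicz score = 6.74 → Route 1.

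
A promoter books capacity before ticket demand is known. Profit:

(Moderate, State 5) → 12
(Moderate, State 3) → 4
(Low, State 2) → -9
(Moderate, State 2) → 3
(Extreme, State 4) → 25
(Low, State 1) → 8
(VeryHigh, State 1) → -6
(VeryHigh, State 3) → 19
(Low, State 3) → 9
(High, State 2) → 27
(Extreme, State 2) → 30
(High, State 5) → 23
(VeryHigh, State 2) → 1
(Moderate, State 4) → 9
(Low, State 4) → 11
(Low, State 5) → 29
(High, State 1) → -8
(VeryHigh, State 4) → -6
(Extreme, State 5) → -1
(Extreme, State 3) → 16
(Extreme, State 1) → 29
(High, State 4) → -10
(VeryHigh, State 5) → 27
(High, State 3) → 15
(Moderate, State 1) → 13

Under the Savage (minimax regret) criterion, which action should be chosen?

Moderate

Column bests: State 1=29, State 2=30, State 3=19, State 4=25, State 5=29.
Low regrets: 21, 39, 10, 14, 0 → max 39
Moderate regrets: 16, 27, 15, 16, 17 → max 27
High regrets: 37, 3, 4, 35, 6 → max 37
VeryHigh regrets: 35, 29, 0, 31, 2 → max 35
Extreme regrets: 0, 0, 3, 0, 30 → max 30
Smallest max regret = 27 → Moderate.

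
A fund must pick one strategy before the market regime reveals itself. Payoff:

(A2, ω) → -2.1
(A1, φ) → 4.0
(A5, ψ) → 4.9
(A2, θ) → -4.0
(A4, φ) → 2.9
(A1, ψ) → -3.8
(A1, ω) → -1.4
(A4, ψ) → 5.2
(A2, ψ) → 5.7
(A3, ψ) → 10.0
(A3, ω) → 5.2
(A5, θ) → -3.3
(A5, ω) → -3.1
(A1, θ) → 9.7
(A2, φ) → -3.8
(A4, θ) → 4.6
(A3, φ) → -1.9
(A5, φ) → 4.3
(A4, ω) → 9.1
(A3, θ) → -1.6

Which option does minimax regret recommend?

Column bests: θ=9.7, φ=4.3, ψ=10.0, ω=9.1.
A1 regrets: 0.0, 0.3, 13.8, 10.5 → max 13.8
A2 regrets: 13.7, 8.1, 4.3, 11.2 → max 13.7
A3 regrets: 11.3, 6.2, 0.0, 3.9 → max 11.3
A4 regrets: 5.1, 1.4, 4.8, 0.0 → max 5.1
A5 regrets: 13.0, 0.0, 5.1, 12.2 → max 13.0
Smallest max regret = 5.1 → A4.

A4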